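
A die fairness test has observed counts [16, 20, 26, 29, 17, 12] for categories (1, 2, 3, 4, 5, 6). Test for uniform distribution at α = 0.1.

Expected = 20 each. χ² = Σ(O-E)²/E = 10.3. df = 5, critical value = 9.236. Reject H₀.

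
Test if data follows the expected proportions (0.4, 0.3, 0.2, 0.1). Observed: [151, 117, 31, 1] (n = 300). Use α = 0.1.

Expected: [120.0, 90.0, 60.0, 30.0]. χ² = 58.158. df = 3, critical = 6.251. Reject H₀.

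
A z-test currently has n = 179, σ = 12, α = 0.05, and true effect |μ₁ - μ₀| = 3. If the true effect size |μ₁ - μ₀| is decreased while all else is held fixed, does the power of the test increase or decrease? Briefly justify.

Power decreases: a smaller true effect decreases the non-centrality λ = |μ₁ - μ₀|/(σ/√n).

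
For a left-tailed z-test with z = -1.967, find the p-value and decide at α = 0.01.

p = P(Z < -1.967) = Φ(-1.967) ≈ 0.0246. Since p ≥ 0.01, fail to reject H₀ (not significant) at α = 0.01.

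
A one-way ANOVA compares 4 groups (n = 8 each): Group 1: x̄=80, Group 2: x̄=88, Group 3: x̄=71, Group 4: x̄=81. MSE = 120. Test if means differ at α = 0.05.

Grand mean = 80.0. SS_between = 1168.0, MS_between = 389.33. F = 3.244, F_crit ≈ 2.947. Reject H₀.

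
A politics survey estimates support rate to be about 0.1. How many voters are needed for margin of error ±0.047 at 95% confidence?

n = z²p(1-p)/E² = 1.96²×0.1×0.9/0.047² = 156.5 → n = 157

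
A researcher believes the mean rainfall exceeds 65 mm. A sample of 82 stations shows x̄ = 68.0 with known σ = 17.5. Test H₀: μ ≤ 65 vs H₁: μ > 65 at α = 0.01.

z = 1.552. Critical value: 2.33. Fail to reject H₀.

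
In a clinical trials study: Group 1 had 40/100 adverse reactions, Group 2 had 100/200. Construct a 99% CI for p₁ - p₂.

p̂₁ = 0.4, p̂₂ = 0.5. Difference = -0.1. CI = (-0.256, 0.056)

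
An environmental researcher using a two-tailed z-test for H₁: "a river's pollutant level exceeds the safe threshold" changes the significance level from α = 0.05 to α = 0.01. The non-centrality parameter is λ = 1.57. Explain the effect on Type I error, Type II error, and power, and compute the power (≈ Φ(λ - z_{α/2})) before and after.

Decreasing α from 0.05 to 0.01:
• Type I error rate decreases (α is the Type I rate by definition).
• Critical value moves from z_{α/2} = 1.96 to 2.576, so power = Φ(λ - z_{α/2}) goes from Φ(1.57 - 1.96) = 0.348 to Φ(1.57 - 2.576) = 0.157.
• Type II error rate β = 1 - power therefore increases (0.652 → 0.843).
Appropriate when false positives are costly — here, shutting down a compliant factory unnecessarily.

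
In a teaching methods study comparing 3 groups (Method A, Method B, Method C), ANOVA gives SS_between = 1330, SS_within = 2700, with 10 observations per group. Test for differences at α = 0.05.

df_between = 2, df_within = 27. F = MS_between/MS_within = 665.0/100.0 = 6.65. F_crit ≈ 3.354. Reject H₀. At least one mean differs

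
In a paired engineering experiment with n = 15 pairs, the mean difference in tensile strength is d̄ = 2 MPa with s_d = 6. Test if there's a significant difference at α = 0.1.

t = d̄/(s_d/√n) = 2/(6/√15) = 1.291. df = 14, critical t = ±1.761. Fail to reject H₀.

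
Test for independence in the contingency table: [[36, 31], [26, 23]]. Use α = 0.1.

χ² = 0.005. df = 1, critical = 2.706. Fail to reject H₀. No evidence of dependence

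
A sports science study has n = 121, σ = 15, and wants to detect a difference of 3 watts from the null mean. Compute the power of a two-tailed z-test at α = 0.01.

SE = σ/√n = 15/√121 = 1.364. Non-centrality λ = d/SE = 3/1.364 = 2.2. Power ≈ Φ(λ - z_{α/2}) = Φ(2.2 - 2.576) = Φ(-0.376) = 0.353.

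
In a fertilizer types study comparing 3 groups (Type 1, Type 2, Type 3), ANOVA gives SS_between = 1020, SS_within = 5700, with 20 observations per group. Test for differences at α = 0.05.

df_between = 2, df_within = 57. F = MS_between/MS_within = 510.0/100.0 = 5.1. F_crit ≈ 3.159. Reject H₀. At least one mean differs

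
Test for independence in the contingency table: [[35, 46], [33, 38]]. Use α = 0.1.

χ² = 0.164. df = 1, critical = 2.706. Fail to reject H₀. No evidence of dependence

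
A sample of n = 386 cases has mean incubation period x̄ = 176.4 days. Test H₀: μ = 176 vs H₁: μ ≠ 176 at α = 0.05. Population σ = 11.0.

z = (x̄ - μ₀)/(σ/√n) = (176.4 - 176)/(11.0/√386) = 0.714. Critical value: ±1.96. Since |0.714| ≤ 1.96, Fail to reject H₀.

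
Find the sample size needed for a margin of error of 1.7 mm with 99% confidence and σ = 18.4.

n = (z*σ/E)² = (2.576×18.4/1.7)² = 777.4 → n = 778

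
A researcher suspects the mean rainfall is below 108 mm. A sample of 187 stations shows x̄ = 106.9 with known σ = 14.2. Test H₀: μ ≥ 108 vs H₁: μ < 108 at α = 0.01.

z = -1.059. Critical value: -2.33. Fail to reject H₀.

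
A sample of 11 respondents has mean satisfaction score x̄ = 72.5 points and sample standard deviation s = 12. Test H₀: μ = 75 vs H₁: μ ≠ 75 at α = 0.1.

t = (x̄ - μ₀)/(s/√n) = (72.5 - 75)/(12/√11) = -0.691. df = 10, critical t = ±1.812. Fail to reject H₀.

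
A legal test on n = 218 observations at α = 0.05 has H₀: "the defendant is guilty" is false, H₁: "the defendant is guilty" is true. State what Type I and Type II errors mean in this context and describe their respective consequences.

Type I (false positive): concluding that the defendant is guilty when it is not — convicting an innocent person. Type II (false negative): failing to conclude that the defendant is guilty when it is — acquitting a guilty person. Which is costlier depends on domain priorities and is a judgement call rather than a statistical fact.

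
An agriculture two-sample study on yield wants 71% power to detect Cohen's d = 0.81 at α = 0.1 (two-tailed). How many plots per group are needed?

z_{α/2} = 1.645, z_β = Φ⁻¹(0.71) = 0.553. For large effect (d = 0.81): n per group = 2(z_{α/2} + z_β)²/d² = 2(1.645 + 0.553)²/0.81² = 14.7 → 15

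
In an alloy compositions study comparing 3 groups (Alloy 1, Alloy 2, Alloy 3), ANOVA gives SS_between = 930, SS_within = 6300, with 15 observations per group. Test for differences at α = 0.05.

df_between = 2, df_within = 42. F = MS_between/MS_within = 465.0/150.0 = 3.1. F_crit ≈ 3.22. Fail to reject H₀.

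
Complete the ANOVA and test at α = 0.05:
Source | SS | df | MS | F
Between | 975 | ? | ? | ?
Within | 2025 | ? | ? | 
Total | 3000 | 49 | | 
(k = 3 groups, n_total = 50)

df_between = 2, df_within = 47. MS_between = 487.5, MS_within = 43.09. F = 11.315, F_crit ≈ 3.195. Reject H₀.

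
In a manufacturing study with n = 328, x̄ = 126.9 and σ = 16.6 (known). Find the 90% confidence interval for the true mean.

CI = x̄ ± z*(σ/√n) = 126.9 ± 1.645(16.6/√328) = 126.9 ± 1.51 = (125.39, 128.41)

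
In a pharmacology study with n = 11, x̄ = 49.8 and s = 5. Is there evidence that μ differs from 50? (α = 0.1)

t = (x̄ - μ₀)/(s/√n) = (49.8 - 50)/(5/√11) = -0.133. df = 10, critical t = ±1.812. Fail to reject H₀.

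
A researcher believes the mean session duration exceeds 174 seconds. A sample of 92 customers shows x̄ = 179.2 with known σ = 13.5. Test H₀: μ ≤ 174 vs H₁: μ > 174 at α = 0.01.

z = 3.695. Critical value: 2.33. Reject H₀.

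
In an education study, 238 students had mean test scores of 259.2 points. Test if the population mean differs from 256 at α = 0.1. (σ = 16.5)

z = (x̄ - μ₀)/(σ/√n) = (259.2 - 256)/(16.5/√238) = 2.992. Critical value: ±1.645. Since |2.992| > 1.645, Reject H₀.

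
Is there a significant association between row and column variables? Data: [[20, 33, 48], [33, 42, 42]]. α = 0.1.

χ² = 3.513. df = 2, critical = 4.605. Fail to reject H₀. No evidence of dependence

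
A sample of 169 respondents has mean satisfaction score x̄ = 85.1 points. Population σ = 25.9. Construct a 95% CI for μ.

CI = x̄ ± z*(σ/√n) = 85.1 ± 1.96(25.9/√169) = 85.1 ± 3.9 = (81.2, 89.0)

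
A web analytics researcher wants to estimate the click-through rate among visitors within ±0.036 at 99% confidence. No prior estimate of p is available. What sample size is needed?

Conservative approach: use p = 0.5 (maximizes p(1-p) = 0.25). n = z²(0.25)/E² = 2.576²×0.25/0.036² = 1280.05 → n = 1281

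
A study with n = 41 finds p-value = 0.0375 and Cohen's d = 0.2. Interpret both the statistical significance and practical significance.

Statistically significant (p = 0.0375 < 0.05). Cohen's d = 0.2 indicates a small effect size. Both statistical and practical significance should be considered.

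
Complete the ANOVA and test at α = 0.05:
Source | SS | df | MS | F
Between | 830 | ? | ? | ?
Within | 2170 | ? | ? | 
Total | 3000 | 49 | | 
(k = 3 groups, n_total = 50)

df_between = 2, df_within = 47. MS_between = 415.0, MS_within = 46.17. F = 8.988, F_crit ≈ 3.195. Reject H₀.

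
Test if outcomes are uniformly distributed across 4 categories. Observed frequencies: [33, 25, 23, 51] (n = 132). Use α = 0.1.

Expected = 33 each. χ² = Σ(O-E)²/E = 14.788. df = 3, critical value = 6.251. Reject H₀.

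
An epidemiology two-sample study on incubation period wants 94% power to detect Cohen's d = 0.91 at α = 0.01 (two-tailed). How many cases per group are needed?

z_{α/2} = 2.576, z_β = Φ⁻¹(0.94) = 1.555. For large effect (d = 0.91): n per group = 2(z_{α/2} + z_β)²/d² = 2(2.576 + 1.555)²/0.91² = 41.2 → 42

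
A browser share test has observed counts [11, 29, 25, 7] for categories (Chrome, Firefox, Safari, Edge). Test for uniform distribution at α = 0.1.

Expected = 18 each. χ² = Σ(O-E)²/E = 18.889. df = 3, critical value = 6.251. Reject H₀.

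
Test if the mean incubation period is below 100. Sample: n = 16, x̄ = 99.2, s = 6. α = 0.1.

t = (99.2 - 100)/(6/√16) = -0.533, df = 15. Critical t = -1.341. Fail to reject H₀.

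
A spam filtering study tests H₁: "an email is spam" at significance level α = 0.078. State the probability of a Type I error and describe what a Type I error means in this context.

P(Type I error) = α = 0.078. A Type I error is rejecting H₀ when H₀ is actually true (false positive) — here, concluding that an email is spam when in fact this is not the case. Consequence: a legitimate email is sent to the spam folder and the user misses it.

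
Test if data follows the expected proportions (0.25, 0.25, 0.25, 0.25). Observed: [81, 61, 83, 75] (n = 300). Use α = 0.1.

Expected: [75.0, 75.0, 75.0, 75.0]. χ² = 3.947. df = 3, critical = 6.251. Fail to reject H₀.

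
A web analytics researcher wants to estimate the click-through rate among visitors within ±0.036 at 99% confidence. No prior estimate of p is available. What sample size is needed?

Conservative approach: use p = 0.5 (maximizes p(1-p) = 0.25). n = z²(0.25)/E² = 2.576²×0.25/0.036² = 1280.05 → n = 1281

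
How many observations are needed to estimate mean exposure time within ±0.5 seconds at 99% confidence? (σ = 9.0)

n = (z*σ/E)² = (2.576×9.0/0.5)² = 2150.0 → n = 2150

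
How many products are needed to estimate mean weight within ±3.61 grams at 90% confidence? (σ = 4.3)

n = (z*σ/E)² = (1.645×4.3/3.61)² = 3.8 → n = 4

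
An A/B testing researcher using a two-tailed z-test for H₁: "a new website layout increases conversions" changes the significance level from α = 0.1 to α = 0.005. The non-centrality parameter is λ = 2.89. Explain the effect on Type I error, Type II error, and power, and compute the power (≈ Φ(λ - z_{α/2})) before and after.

Decreasing α from 0.1 to 0.005:
• Type I error rate decreases (α is the Type I rate by definition).
• Critical value moves from z_{α/2} = 1.645 to 2.807, so power = Φ(λ - z_{α/2}) goes from Φ(2.89 - 1.645) = 0.893 to Φ(2.89 - 2.807) = 0.533.
• Type II error rate β = 1 - power therefore increases (0.107 → 0.467).
Appropriate when false positives are costly — here, rolling out a layout that doesn't actually help — wasted engineering effort.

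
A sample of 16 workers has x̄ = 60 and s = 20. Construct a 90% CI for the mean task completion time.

CI = x̄ ± t*(s/√n) = 60 ± 1.753(20/√16) = (51.23, 68.77)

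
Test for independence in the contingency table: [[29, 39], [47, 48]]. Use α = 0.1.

χ² = 0.742. df = 1, critical = 2.706. Fail to reject H₀. No evidence of dependence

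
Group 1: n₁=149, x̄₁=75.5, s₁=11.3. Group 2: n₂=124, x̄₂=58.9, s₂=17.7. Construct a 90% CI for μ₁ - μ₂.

Difference = 16.6. SE = √(11.3²/149 + 17.7²/124) = 1.839. CI = (13.57, 19.63)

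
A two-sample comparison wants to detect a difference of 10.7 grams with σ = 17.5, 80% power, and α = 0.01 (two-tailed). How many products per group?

n per group = 2(z_α/2 + z_β)²σ²/d² = 2×(2.576 + 0.84)²×17.5²/10.7² = 62.4 → n = 63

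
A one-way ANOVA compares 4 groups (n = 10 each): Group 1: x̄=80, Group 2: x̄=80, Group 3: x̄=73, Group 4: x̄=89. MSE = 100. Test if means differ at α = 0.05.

Grand mean = 80.5. SS_between = 1290.0, MS_between = 430.0. F = 4.3, F_crit ≈ 2.866. Reject H₀.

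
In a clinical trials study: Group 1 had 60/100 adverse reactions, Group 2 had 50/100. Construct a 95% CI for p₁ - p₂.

p̂₁ = 0.6, p̂₂ = 0.5. Difference = 0.1. CI = (-0.037, 0.237)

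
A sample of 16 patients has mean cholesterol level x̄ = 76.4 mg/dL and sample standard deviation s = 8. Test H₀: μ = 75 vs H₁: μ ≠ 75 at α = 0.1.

t = (x̄ - μ₀)/(s/√n) = (76.4 - 75)/(8/√16) = 0.7. df = 15, critical t = ±1.753. Fail to reject H₀.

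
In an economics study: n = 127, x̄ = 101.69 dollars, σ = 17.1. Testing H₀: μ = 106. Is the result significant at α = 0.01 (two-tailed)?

z = (101.69 - 106)/(17.1/√127) = -2.84. Since |z| > 2.576, significant at α = 0.01.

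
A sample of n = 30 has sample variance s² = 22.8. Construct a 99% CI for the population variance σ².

df = 29. χ²_{0.005} = 52.336, χ²_{0.995} = 13.121. CI for σ² = ((n-1)s²/χ²_{α/2}, (n-1)s²/χ²_{1-α/2}) = (29·22.8/52.336, 29·22.8/13.121) = (12.63, 50.39)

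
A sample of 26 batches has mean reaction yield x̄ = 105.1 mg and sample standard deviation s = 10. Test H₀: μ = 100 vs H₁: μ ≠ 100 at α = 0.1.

t = (x̄ - μ₀)/(s/√n) = (105.1 - 100)/(10/√26) = 2.6. df = 25, critical t = ±1.708. Reject H₀.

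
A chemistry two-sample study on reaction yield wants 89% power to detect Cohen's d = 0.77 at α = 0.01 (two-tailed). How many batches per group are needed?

z_{α/2} = 2.576, z_β = Φ⁻¹(0.89) = 1.227. For medium effect (d = 0.77): n per group = 2(z_{α/2} + z_β)²/d² = 2(2.576 + 1.227)²/0.77² = 48.8 → 49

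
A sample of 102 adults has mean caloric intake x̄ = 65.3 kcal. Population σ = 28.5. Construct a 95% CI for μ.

CI = x̄ ± z*(σ/√n) = 65.3 ± 1.96(28.5/√102) = 65.3 ± 5.53 = (59.77, 70.83)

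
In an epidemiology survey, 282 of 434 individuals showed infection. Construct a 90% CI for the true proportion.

p̂ = 0.65. CI = p̂ ± z*√(p̂(1-p̂)/n) = (0.612, 0.687)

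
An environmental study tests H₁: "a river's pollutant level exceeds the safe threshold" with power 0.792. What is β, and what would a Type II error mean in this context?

β = 1 - power = 1 - 0.792 = 0.208. A Type II error is failing to reject H₀ when H₀ is false (false negative) — here, failing to conclude that a river's pollutant level exceeds the safe threshold when in fact it is true. Consequence: allowing unsafe pollution to continue.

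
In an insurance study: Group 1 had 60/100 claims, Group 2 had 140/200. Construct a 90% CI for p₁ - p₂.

p̂₁ = 0.6, p̂₂ = 0.7. Difference = -0.1. CI = (-0.197, -0.003)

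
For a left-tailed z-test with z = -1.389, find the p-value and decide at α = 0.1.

p = P(Z < -1.389) = Φ(-1.389) ≈ 0.0824. Since p < 0.1, reject H₀ (significant) at α = 0.1.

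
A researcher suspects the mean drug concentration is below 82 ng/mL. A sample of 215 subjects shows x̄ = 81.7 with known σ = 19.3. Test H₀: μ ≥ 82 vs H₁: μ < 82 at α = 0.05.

z = -0.228. Critical value: -1.645. Fail to reject H₀.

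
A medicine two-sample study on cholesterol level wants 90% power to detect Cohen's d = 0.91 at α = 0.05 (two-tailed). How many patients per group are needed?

z_{α/2} = 1.96, z_β = Φ⁻¹(0.9) = 1.282. For large effect (d = 0.91): n per group = 2(z_{α/2} + z_β)²/d² = 2(1.96 + 1.282)²/0.91² = 25.4 → 26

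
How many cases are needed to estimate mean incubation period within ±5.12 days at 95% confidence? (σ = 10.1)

n = (z*σ/E)² = (1.96×10.1/5.12)² = 14.9 → n = 15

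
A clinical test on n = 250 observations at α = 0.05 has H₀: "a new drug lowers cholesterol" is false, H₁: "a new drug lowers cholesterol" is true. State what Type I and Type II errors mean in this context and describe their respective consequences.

Type I (false positive): concluding that a new drug lowers cholesterol when it is not — approving an ineffective drug — patients take a useless medication and may skip effective alternatives. Type II (false negative): failing to conclude that a new drug lowers cholesterol when it is — shelving an effective drug — patients miss out on a treatment that would have helped. Which is costlier depends on domain priorities and is a judgement call rather than a statistical fact.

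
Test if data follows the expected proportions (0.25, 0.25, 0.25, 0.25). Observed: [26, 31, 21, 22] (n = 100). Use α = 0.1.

Expected: [25.0, 25.0, 25.0, 25.0]. χ² = 2.48. df = 3, critical = 6.251. Fail to reject H₀.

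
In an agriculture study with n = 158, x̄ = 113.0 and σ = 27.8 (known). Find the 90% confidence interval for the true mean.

CI = x̄ ± z*(σ/√n) = 113.0 ± 1.645(27.8/√158) = 113.0 ± 3.64 = (109.36, 116.64)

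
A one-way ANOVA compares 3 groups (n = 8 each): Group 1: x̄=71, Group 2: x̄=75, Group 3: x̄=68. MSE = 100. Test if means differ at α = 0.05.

Grand mean = 71.33. SS_between = 197.33, MS_between = 98.67. F = 0.987, F_crit ≈ 3.467. Fail to reject H₀.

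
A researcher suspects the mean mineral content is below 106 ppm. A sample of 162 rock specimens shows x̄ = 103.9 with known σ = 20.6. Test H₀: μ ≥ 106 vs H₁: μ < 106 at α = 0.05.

z = -1.298. Critical value: -1.645. Fail to reject H₀.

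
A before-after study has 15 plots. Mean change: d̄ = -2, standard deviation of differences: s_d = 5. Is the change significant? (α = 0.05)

t = d̄/(s_d/√n) = -2/(5/√15) = -1.549. df = 14, critical t = ±2.145. Fail to reject H₀.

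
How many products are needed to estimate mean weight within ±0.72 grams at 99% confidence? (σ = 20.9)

n = (z*σ/E)² = (2.576×20.9/0.72)² = 5591.4 → n = 5592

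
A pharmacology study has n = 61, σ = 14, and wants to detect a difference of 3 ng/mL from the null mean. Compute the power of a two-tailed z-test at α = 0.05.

SE = σ/√n = 14/√61 = 1.793. Non-centrality λ = d/SE = 3/1.793 = 1.674. Power ≈ Φ(λ - z_{α/2}) = Φ(1.674 - 1.96) = Φ(-0.286) = 0.387.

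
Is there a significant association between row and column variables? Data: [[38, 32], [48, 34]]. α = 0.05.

χ² = 0.278. df = 1, critical = 3.841. Fail to reject H₀. No evidence of dependence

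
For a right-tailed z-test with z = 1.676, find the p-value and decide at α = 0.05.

p = P(Z > 1.676) = 1 - Φ(1.676) ≈ 0.0469. Since p < 0.05, reject H₀ (significant) at α = 0.05.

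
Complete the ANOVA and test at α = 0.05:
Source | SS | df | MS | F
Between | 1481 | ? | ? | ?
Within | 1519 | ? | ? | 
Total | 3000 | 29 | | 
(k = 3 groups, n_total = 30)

df_between = 2, df_within = 27. MS_between = 740.5, MS_within = 56.26. F = 13.162, F_crit ≈ 3.354. Reject H₀.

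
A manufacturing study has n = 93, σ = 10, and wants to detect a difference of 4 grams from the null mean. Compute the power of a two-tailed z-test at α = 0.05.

SE = σ/√n = 10/√93 = 1.037. Non-centrality λ = d/SE = 4/1.037 = 3.857. Power ≈ Φ(λ - z_{α/2}) = Φ(3.857 - 1.96) = Φ(1.897) = 0.971.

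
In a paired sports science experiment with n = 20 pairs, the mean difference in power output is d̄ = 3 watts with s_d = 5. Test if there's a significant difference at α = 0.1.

t = d̄/(s_d/√n) = 3/(5/√20) = 2.683. df = 19, critical t = ±1.729. Reject H₀.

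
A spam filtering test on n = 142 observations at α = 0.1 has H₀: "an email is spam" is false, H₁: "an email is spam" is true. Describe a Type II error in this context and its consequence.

Type II error: failing to reject H₀ when it is false — concluding that an email is spam is not supported when in fact it is. Consequence: a spam email lands in the inbox.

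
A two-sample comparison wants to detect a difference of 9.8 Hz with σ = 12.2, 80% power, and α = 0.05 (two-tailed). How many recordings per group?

n per group = 2(z_α/2 + z_β)²σ²/d² = 2×(1.96 + 0.84)²×12.2²/9.8² = 24.3 → n = 25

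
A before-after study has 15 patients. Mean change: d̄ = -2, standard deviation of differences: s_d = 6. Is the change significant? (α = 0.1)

t = d̄/(s_d/√n) = -2/(6/√15) = -1.291. df = 14, critical t = ±1.761. Fail to reject H₀.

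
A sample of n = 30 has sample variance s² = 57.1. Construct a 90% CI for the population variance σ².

df = 29. χ²_{0.05} = 42.557, χ²_{0.95} = 17.708. CI for σ² = ((n-1)s²/χ²_{α/2}, (n-1)s²/χ²_{1-α/2}) = (29·57.1/42.557, 29·57.1/17.708) = (38.91, 93.51)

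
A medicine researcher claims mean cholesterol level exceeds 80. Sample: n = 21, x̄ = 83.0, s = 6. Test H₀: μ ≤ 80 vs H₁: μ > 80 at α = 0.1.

t = (83.0 - 80)/(6/√21) = 2.291, df = 20. Critical t = 1.325. Reject H₀.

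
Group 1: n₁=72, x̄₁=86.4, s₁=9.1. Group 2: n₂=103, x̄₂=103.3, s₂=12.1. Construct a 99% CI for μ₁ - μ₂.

Difference = -16.9. SE = √(9.1²/72 + 12.1²/103) = 1.604. CI = (-21.03, -12.77)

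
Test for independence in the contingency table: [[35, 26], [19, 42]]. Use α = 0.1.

χ² = 8.505. df = 1, critical = 2.706. Reject H₀. Variables are dependent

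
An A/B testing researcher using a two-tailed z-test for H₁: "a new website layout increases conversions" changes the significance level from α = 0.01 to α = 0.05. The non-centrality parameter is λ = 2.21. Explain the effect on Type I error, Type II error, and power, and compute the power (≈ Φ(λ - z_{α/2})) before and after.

Increasing α from 0.01 to 0.05:
• Type I error rate increases (α is the Type I rate by definition).
• Critical value moves from z_{α/2} = 2.576 to 1.96, so power = Φ(λ - z_{α/2}) goes from Φ(2.21 - 2.576) = 0.357 to Φ(2.21 - 1.96) = 0.599.
• Type II error rate β = 1 - power therefore decreases (0.643 → 0.401).
Appropriate when false negatives are costly — here, discarding a layout that would have improved conversions — lost revenue.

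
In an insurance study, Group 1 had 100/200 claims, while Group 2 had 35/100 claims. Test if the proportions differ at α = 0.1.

p̂₁ = 0.5, p̂₂ = 0.35, pooled p̂ = 0.45. z = 2.462. Critical: ±1.645. Reject H₀.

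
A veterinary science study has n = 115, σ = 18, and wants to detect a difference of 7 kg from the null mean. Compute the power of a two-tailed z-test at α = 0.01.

SE = σ/√n = 18/√115 = 1.679. Non-centrality λ = d/SE = 7/1.679 = 4.17. Power ≈ Φ(λ - z_{α/2}) = Φ(4.17 - 2.576) = Φ(1.594) = 0.945.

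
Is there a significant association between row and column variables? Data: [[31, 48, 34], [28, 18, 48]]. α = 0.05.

χ² = 14.558. df = 2, critical = 5.991. Reject H₀. Variables are dependent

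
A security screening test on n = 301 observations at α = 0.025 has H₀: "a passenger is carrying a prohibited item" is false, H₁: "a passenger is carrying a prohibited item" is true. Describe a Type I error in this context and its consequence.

Type I error: rejecting H₀ when it is true — concluding that a passenger is carrying a prohibited item when in fact it is not. Consequence: detaining an innocent passenger — delay and inconvenience.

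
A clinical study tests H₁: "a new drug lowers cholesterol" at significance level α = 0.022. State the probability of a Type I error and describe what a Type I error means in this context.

P(Type I error) = α = 0.022. A Type I error is rejecting H₀ when H₀ is actually true (false positive) — here, concluding that a new drug lowers cholesterol when in fact this is not the case. Consequence: approving an ineffective drug — patients take a useless medication and may skip effective alternatives.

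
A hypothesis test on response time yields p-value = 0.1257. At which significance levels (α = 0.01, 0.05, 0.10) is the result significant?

p = 0.1257. Not significant at any of the given levels.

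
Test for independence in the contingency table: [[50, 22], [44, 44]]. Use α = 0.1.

χ² = 6.178. df = 1, critical = 2.706. Reject H₀. Variables are dependent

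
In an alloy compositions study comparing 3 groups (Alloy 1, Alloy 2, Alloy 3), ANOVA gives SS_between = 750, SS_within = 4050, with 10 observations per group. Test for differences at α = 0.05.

df_between = 2, df_within = 27. F = MS_between/MS_within = 375.0/150.0 = 2.5. F_crit ≈ 3.354. Fail to reject H₀.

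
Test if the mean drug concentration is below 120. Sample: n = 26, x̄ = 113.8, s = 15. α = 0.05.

t = (113.8 - 120)/(15/√26) = -2.108, df = 25. Critical t = -1.708. Reject H₀.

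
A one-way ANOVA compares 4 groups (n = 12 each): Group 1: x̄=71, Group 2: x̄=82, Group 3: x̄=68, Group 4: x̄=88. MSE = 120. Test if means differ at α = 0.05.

Grand mean = 77.25. SS_between = 3153.0, MS_between = 1051.0. F = 8.758, F_crit ≈ 2.816. Reject H₀.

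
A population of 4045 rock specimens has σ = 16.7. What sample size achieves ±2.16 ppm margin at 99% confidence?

Without FPC: n₀ = (2.576×16.7/2.16)² = 396.659. With FPC: n = n₀N/(n₀+N-1) = 361.3 → n = 362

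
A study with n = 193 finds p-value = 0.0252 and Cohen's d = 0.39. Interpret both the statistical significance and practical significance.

Statistically significant (p = 0.0252 < 0.05). Cohen's d = 0.39 indicates a small effect size. Both statistical and practical significance should be considered.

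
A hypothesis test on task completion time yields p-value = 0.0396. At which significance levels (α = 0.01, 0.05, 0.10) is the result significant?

p = 0.0396. Significant at: α = 0.05, 0.1.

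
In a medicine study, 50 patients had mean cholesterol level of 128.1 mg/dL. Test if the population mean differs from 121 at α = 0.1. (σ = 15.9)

z = (x̄ - μ₀)/(σ/√n) = (128.1 - 121)/(15.9/√50) = 3.158. Critical value: ±1.645. Since |3.158| > 1.645, Reject H₀.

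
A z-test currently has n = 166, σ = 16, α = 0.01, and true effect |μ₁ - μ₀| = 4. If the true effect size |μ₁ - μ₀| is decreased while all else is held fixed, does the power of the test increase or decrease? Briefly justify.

Power decreases: a smaller true effect decreases the non-centrality λ = |μ₁ - μ₀|/(σ/√n).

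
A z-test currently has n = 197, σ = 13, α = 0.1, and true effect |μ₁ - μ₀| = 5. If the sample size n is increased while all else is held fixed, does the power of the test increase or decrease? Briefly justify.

Power increases: a larger n shrinks the standard error σ/√n, moving the sampling distribution under H₁ further from the critical value.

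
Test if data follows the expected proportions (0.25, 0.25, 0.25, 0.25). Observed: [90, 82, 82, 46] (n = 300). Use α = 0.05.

Expected: [75.0, 75.0, 75.0, 75.0]. χ² = 15.52. df = 3, critical = 7.815. Reject H₀.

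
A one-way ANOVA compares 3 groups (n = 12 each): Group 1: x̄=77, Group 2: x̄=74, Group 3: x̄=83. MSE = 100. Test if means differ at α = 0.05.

Grand mean = 78.0. SS_between = 504.0, MS_between = 252.0. F = 2.52, F_crit ≈ 3.285. Fail to reject H₀.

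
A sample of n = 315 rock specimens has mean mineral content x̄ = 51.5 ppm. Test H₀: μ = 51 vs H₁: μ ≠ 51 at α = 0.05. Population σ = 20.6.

z = (x̄ - μ₀)/(σ/√n) = (51.5 - 51)/(20.6/√315) = 0.431. Critical value: ±1.96. Since |0.431| ≤ 1.96, Fail to reject H₀.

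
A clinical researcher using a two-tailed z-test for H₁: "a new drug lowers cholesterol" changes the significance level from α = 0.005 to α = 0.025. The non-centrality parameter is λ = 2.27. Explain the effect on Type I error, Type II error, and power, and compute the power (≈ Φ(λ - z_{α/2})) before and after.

Increasing α from 0.005 to 0.025:
• Type I error rate increases (α is the Type I rate by definition).
• Critical value moves from z_{α/2} = 2.807 to 2.241, so power = Φ(λ - z_{α/2}) goes from Φ(2.27 - 2.807) = 0.296 to Φ(2.27 - 2.241) = 0.512.
• Type II error rate β = 1 - power therefore decreases (0.704 → 0.488).
Appropriate when false negatives are costly — here, shelving an effective drug — patients miss out on a treatment that would have helped.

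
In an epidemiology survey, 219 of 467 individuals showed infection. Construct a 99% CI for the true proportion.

p̂ = 0.469. CI = p̂ ± z*√(p̂(1-p̂)/n) = (0.409, 0.528)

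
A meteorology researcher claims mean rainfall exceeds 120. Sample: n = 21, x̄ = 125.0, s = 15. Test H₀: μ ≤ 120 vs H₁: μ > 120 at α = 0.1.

t = (125.0 - 120)/(15/√21) = 1.528, df = 20. Critical t = 1.325. Reject H₀.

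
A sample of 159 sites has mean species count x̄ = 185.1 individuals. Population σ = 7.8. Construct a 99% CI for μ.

CI = x̄ ± z*(σ/√n) = 185.1 ± 2.576(7.8/√159) = 185.1 ± 1.59 = (183.51, 186.69)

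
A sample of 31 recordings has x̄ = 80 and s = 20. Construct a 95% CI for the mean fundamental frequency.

CI = x̄ ± t*(s/√n) = 80 ± 2.042(20/√31) = (72.66, 87.34)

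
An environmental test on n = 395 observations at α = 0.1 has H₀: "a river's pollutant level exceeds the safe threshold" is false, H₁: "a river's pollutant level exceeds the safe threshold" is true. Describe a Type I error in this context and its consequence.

Type I error: rejecting H₀ when it is true — concluding that a river's pollutant level exceeds the safe threshold when in fact it is not. Consequence: shutting down a compliant factory unnecessarily.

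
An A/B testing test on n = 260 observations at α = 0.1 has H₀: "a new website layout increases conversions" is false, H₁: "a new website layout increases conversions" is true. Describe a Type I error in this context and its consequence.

Type I error: rejecting H₀ when it is true — concluding that a new website layout increases conversions when in fact it is not. Consequence: rolling out a layout that doesn't actually help — wasted engineering effort.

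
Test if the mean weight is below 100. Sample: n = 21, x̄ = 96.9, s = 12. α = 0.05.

t = (96.9 - 100)/(12/√21) = -1.184, df = 20. Critical t = -1.725. Fail to reject H₀.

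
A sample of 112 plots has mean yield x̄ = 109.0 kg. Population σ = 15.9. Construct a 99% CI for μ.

CI = x̄ ± z*(σ/√n) = 109.0 ± 2.576(15.9/√112) = 109.0 ± 3.87 = (105.13, 112.87)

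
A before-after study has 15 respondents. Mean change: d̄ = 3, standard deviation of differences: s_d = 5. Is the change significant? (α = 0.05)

t = d̄/(s_d/√n) = 3/(5/√15) = 2.324. df = 14, critical t = ±2.145. Reject H₀.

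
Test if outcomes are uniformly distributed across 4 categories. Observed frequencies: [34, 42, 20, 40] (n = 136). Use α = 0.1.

Expected = 34 each. χ² = Σ(O-E)²/E = 8.706. df = 3, critical value = 6.251. Reject H₀.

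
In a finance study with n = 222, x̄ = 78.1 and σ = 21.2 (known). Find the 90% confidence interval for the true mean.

CI = x̄ ± z*(σ/√n) = 78.1 ± 1.645(21.2/√222) = 78.1 ± 2.34 = (75.76, 80.44)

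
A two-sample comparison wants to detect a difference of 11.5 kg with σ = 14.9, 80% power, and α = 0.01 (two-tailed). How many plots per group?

n per group = 2(z_α/2 + z_β)²σ²/d² = 2×(2.576 + 0.84)²×14.9²/11.5² = 39.2 → n = 40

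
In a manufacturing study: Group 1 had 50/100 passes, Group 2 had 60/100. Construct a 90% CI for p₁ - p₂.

p̂₁ = 0.5, p̂₂ = 0.6. Difference = -0.1. CI = (-0.215, 0.015)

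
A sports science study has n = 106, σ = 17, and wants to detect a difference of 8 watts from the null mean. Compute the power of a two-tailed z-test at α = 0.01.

SE = σ/√n = 17/√106 = 1.651. Non-centrality λ = d/SE = 8/1.651 = 4.845. Power ≈ Φ(λ - z_{α/2}) = Φ(4.845 - 2.576) = Φ(2.269) = 0.988.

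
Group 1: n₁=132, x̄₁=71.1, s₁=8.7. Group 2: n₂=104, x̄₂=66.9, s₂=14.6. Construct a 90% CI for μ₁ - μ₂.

Difference = 4.2. SE = √(8.7²/132 + 14.6²/104) = 1.62. CI = (1.54, 6.86)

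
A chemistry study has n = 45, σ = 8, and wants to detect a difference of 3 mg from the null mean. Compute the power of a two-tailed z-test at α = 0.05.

SE = σ/√n = 8/√45 = 1.193. Non-centrality λ = d/SE = 3/1.193 = 2.516. Power ≈ Φ(λ - z_{α/2}) = Φ(2.516 - 1.96) = Φ(0.556) = 0.711.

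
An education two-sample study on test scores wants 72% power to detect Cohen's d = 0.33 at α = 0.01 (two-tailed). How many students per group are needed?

z_{α/2} = 2.576, z_β = Φ⁻¹(0.72) = 0.583. For small effect (d = 0.33): n per group = 2(z_{α/2} + z_β)²/d² = 2(2.576 + 0.583)²/0.33² = 183.3 → 184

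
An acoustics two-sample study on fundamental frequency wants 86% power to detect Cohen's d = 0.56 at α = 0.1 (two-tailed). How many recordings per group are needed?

z_{α/2} = 1.645, z_β = Φ⁻¹(0.86) = 1.08. For medium effect (d = 0.56): n per group = 2(z_{α/2} + z_β)²/d² = 2(1.645 + 1.08)²/0.56² = 47.4 → 48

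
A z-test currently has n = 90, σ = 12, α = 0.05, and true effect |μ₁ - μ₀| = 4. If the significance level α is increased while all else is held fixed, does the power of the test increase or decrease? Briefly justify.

Power increases: a larger α lowers the critical value, so more of the H₁ sampling distribution falls in the rejection region.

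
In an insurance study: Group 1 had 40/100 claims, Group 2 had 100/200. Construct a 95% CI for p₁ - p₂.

p̂₁ = 0.4, p̂₂ = 0.5. Difference = -0.1. CI = (-0.218, 0.018)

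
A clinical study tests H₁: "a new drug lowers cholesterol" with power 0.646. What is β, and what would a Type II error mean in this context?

β = 1 - power = 1 - 0.646 = 0.354. A Type II error is failing to reject H₀ when H₀ is false (false negative) — here, failing to conclude that a new drug lowers cholesterol when in fact it is true. Consequence: shelving an effective drug — patients miss out on a treatment that would have helped.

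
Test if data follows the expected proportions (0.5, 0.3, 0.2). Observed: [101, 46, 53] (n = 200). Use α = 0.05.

Expected: [100.0, 60.0, 40.0]. χ² = 7.502. df = 2, critical = 5.991. Reject H₀.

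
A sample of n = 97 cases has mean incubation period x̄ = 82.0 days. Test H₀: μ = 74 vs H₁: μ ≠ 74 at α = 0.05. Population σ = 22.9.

z = (x̄ - μ₀)/(σ/√n) = (82.0 - 74)/(22.9/√97) = 3.441. Critical value: ±1.96. Since |3.441| > 1.96, Reject H₀.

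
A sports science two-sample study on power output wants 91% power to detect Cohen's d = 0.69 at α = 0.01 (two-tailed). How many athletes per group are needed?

z_{α/2} = 2.576, z_β = Φ⁻¹(0.91) = 1.341. For medium effect (d = 0.69): n per group = 2(z_{α/2} + z_β)²/d² = 2(2.576 + 1.341)²/0.69² = 64.5 → 65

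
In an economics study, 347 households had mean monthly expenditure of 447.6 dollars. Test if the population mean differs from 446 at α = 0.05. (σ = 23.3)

z = (x̄ - μ₀)/(σ/√n) = (447.6 - 446)/(23.3/√347) = 1.279. Critical value: ±1.96. Since |1.279| ≤ 1.96, Fail to reject H₀.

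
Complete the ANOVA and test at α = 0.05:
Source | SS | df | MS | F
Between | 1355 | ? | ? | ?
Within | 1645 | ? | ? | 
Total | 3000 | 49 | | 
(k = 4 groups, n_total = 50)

df_between = 3, df_within = 46. MS_between = 451.67, MS_within = 35.76. F = 12.63, F_crit ≈ 2.807. Reject H₀.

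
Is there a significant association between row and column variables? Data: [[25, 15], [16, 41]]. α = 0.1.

χ² = 11.418. df = 1, critical = 2.706. Reject H₀. Variables are dependent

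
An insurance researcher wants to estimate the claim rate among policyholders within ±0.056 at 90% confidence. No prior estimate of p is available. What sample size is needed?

Conservative approach: use p = 0.5 (maximizes p(1-p) = 0.25). n = z²(0.25)/E² = 1.645²×0.25/0.056² = 215.7 → n = 216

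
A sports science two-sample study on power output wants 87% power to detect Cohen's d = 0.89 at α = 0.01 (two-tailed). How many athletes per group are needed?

z_{α/2} = 2.576, z_β = Φ⁻¹(0.87) = 1.126. For large effect (d = 0.89): n per group = 2(z_{α/2} + z_β)²/d² = 2(2.576 + 1.126)²/0.89² = 34.6 → 35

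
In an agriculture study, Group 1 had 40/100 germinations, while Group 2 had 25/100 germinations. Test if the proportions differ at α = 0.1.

p̂₁ = 0.4, p̂₂ = 0.25, pooled p̂ = 0.325. z = 2.265. Critical: ±1.645. Reject H₀.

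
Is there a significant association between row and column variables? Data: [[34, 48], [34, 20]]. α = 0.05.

χ² = 6.02. df = 1, critical = 3.841. Reject H₀. Variables are dependent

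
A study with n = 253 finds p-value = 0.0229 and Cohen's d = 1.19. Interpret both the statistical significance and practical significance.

Statistically significant (p = 0.0229 < 0.05). Cohen's d = 1.19 indicates a large effect size. Both statistical and practical significance should be considered.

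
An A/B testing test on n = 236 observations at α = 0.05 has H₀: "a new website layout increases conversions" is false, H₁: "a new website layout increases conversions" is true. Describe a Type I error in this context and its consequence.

Type I error: rejecting H₀ when it is true — concluding that a new website layout increases conversions when in fact it is not. Consequence: rolling out a layout that doesn't actually help — wasted engineering effort.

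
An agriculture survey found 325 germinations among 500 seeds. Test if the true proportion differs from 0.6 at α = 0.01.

p̂ = 0.65, p₀ = 0.6. z = (p̂ - p₀)/√(p₀(1-p₀)/n) = 2.282. Critical: ±2.576. Fail to reject H₀.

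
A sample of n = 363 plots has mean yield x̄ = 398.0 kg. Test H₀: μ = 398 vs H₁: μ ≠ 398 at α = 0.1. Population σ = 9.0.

z = (x̄ - μ₀)/(σ/√n) = (398.0 - 398)/(9.0/√363) = 0.0. Critical value: ±1.645. Since |0.0| ≤ 1.645, Fail to reject H₀.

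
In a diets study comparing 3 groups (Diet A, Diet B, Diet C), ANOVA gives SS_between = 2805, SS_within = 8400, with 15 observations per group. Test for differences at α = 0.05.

df_between = 2, df_within = 42. F = MS_between/MS_within = 1402.5/200.0 = 7.013. F_crit ≈ 3.22. Reject H₀. At least one mean differs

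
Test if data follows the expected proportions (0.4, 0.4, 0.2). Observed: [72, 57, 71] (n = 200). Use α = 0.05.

Expected: [80.0, 80.0, 40.0]. χ² = 31.438. df = 2, critical = 5.991. Reject H₀.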